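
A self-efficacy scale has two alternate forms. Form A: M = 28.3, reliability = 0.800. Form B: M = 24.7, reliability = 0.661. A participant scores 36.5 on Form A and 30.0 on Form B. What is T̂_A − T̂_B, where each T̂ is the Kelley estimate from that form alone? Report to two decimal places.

T̂_A = 0.800(36.5) + 0.200(28.3) = 34.8600
T̂_B = 0.661(30.0) + 0.339(24.7) = 28.2033
T̂_A − T̂_B = 6.6567

6.66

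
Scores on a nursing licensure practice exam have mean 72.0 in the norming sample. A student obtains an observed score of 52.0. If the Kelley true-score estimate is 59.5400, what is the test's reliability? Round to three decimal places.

0.623

T̂ = ρX + (1 − ρ)μ  ⇒  T̂ − μ = ρ(X − μ)
ρ = (T̂ − μ)/(X − μ) = (59.5400 − 72.0) / (52.0 − 72.0) = -12.4600 / -20.0 = 0.62300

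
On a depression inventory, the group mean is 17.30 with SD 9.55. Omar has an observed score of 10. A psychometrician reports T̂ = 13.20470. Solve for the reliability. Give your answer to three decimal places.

T̂ = ρX + (1 − ρ)μ  ⇒  T̂ − μ = ρ(X − μ)
ρ = (T̂ − μ)/(X − μ) = (13.20470 − 17.30) / (10 − 17.30) = -4.09530 / -7.30 = 0.56100

0.561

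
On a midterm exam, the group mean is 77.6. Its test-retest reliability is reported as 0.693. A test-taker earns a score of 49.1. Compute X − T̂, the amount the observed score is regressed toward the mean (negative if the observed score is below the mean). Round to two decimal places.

-8.75

T̂ = 0.693(49.1) + 0.307(77.6) = 34.0263 + 23.8232 = 57.8495 → 57.850
X − T̂ = 49.1 − 57.850 = -8.750 → -8.75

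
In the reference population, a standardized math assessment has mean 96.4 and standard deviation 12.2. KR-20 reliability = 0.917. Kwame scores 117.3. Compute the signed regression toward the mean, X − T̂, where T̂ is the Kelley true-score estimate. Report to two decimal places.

Weight the observed score by reliability and the mean by (1 − reliability): T̂ = 0.917·117.3 + 0.083·96.4 = 107.5641 + 8.0012 = 115.5653.
X − T̂ = 117.3 − 115.565 = 1.735 → 1.73

1.73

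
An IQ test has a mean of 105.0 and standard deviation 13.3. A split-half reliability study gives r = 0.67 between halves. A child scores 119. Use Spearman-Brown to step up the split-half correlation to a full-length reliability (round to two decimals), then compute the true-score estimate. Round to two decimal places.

116.20

Spearman-Brown: ρ = 2r/(1 + r) = 2(0.67)/(1 + 0.67) = 1.340/1.67 = 0.8024 → 0.80
Regress the observed score toward the mean by the unreliability: T̂ = 0.80·119 + 0.20·105.0 = 95.20 + 21.000 = 116.200.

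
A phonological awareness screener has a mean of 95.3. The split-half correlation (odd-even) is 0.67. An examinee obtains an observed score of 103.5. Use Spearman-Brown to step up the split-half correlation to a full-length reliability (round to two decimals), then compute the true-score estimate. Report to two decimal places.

101.86

Spearman-Brown: ρ = 2r/(1 + r) = 2(0.67)/(1 + 0.67) = 1.340/1.67 = 0.8024 → 0.80
T̂ = ρX + (1 − ρ)μ
  = 0.80 × 103.5 + 0.20 × 95.3
  = 82.800 + 19.060
  = 101.860
  ≈ 101.86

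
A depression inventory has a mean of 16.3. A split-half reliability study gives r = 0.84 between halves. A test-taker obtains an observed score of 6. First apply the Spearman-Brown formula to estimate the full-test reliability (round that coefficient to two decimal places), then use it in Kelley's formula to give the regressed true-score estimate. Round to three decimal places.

Spearman-Brown: ρ = 2r/(1 + r) = 2(0.84)/(1 + 0.84) = 1.680/1.84 = 0.9130 → 0.91
T̂ = 0.91(6) + 0.09(16.3) = 5.46 + 1.467 = 6.9270 → 6.927

6.927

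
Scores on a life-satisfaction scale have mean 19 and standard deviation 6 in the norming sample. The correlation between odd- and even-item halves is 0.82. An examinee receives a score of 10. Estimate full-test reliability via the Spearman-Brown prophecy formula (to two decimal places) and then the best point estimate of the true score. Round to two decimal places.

Spearman-Brown: ρ = 2r/(1 + r) = 2(0.82)/(1 + 0.82) = 1.640/1.82 = 0.9011 → 0.90
T̂ = ρX + (1 − ρ)μ
  = 0.90 × 10 + 0.10 × 19
  = 9.00 + 1.90
  = 10.900
  ≈ 10.90

10.90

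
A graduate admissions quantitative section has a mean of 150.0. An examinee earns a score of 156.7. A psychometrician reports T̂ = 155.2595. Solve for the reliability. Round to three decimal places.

T̂ = ρX + (1 − ρ)μ  ⇒  T̂ − μ = ρ(X − μ)
ρ = (T̂ − μ)/(X − μ) = (155.2595 − 150.0) / (156.7 − 150.0) = 5.2595 / 6.7 = 0.78500

0.785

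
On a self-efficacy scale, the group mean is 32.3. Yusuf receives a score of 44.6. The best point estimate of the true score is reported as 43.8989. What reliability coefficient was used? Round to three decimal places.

0.943

T̂ = ρX + (1 − ρ)μ  ⇒  T̂ − μ = ρ(X − μ)
ρ = (T̂ − μ)/(X − μ) = (43.8989 − 32.3) / (44.6 − 32.3) = 11.5989 / 12.3 = 0.94300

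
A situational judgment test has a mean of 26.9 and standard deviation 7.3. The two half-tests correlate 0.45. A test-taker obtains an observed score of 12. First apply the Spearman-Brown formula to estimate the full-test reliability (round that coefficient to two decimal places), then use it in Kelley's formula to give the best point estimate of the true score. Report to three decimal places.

Spearman-Brown: ρ = 2r/(1 + r) = 2(0.45)/(1 + 0.45) = 0.900/1.45 = 0.6207 → 0.62
T̂ = ρX + (1 − ρ)μ
  = 0.62 × 12 + 0.38 × 26.9
  = 7.44 + 10.222
  = 17.6620
  ≈ 17.662

17.662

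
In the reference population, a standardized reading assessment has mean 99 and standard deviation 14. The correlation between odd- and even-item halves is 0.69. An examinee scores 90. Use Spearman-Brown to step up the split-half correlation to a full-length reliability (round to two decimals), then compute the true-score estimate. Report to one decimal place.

91.6

Spearman-Brown: ρ = 2r/(1 + r) = 2(0.69)/(1 + 0.69) = 1.380/1.69 = 0.8166 → 0.82
T̂ = 0.82(90) + 0.18(99) = 73.80 + 17.82 = 91.62 → 91.6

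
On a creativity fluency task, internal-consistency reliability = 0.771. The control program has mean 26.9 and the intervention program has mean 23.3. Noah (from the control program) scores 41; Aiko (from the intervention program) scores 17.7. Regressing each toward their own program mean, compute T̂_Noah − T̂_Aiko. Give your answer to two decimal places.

18.79

T̂_Noah = 0.771(41) + 0.229(26.9) = 37.7711
T̂_Aiko = 0.771(17.7) + 0.229(23.3) = 18.9824
Difference = 37.7711 − 18.9824 = 18.7887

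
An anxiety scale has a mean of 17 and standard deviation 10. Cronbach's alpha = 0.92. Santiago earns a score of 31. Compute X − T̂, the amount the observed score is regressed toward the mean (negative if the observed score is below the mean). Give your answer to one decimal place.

T̂ = ρX + (1 − ρ)μ
  = 0.92 × 31 + 0.08 × 17
  = 28.52 + 1.36
  = 29.880
  ≈ 29.88
X − T̂ = 31 − 29.88 = 1.12 → 1.1

1.1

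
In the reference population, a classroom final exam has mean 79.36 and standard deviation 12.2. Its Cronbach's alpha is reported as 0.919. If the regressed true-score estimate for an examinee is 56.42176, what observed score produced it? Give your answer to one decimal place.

54.4

T̂ = ρX + (1 − ρ)μ  ⇒  X = (T̂ − (1 − ρ)μ) / ρ
X = (56.42176 − 0.081 × 79.36) / 0.919 = (56.42176 − 6.42816) / 0.919 = 49.99360 / 0.919 = 54.400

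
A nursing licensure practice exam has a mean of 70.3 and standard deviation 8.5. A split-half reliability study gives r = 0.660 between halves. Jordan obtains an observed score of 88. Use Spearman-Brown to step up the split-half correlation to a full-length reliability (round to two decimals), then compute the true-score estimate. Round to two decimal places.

84.46

Spearman-Brown: ρ = 2r/(1 + r) = 2(0.660)/(1 + 0.660) = 1.3200/1.660 = 0.7952 → 0.80
T̂ = 0.80(88) + 0.20(70.3) = 70.40 + 14.060 = 84.460 → 84.46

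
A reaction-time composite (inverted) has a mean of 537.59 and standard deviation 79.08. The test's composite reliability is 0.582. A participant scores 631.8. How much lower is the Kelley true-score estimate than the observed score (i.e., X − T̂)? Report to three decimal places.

39.380

T̂ = 0.582(631.8) + 0.418(537.59) = 367.7076 + 224.71262 = 592.42022 → 592.4202
X − T̂ = 631.8 − 592.4202 = 39.3798 → 39.380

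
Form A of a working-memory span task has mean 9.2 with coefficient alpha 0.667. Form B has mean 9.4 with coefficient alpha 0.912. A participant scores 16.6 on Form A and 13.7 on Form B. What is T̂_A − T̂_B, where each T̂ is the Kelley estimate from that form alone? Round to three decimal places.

T̂_A = 0.667(16.6) + 0.333(9.2) = 14.13580
T̂_B = 0.912(13.7) + 0.088(9.4) = 13.32160
T̂_A − T̂_B = 0.81420

0.814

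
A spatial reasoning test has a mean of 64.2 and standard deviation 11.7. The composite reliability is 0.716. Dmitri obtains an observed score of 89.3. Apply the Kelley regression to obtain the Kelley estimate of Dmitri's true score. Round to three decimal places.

82.172

T̂ = ρX + (1 − ρ)μ
  = 0.716 × 89.3 + 0.284 × 64.2
  = 63.9388 + 18.2328
  = 82.1716
  ≈ 82.172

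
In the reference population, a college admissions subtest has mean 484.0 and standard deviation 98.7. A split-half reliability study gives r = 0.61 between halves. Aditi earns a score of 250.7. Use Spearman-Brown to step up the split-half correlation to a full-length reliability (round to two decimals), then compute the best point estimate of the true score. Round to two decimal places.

Spearman-Brown: ρ = 2r/(1 + r) = 2(0.61)/(1 + 0.61) = 1.220/1.61 = 0.7578 → 0.76
Regress the observed score toward the mean by the unreliability: T̂ = 0.76·250.7 + 0.24·484.0 = 190.532 + 116.160 = 306.692.

306.69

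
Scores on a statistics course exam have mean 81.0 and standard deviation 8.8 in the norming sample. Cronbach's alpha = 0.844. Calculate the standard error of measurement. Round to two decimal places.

3.48

SEM = SD · √(1 − ρ) = 8.8 × √0.156 = 8.8 × 0.3950 = 3.476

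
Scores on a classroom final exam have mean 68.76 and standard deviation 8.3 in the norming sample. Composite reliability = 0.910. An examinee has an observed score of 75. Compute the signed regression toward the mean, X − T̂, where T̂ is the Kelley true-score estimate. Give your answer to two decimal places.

0.56

T̂ = ρX + (1 − ρ)μ
  = 0.910 × 75 + 0.090 × 68.76
  = 68.250 + 6.18840
  = 74.4384
  ≈ 74.438
X − T̂ = 75 − 74.438 = 0.562 → 0.56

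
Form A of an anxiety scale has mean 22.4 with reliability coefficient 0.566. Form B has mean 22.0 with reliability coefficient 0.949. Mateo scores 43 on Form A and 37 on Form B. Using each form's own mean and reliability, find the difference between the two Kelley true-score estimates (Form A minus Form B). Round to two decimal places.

-2.18

T̂_A = 0.566(43) + 0.434(22.4) = 34.0596
T̂_B = 0.949(37) + 0.051(22.0) = 36.2350
T̂_A − T̂_B = -2.1754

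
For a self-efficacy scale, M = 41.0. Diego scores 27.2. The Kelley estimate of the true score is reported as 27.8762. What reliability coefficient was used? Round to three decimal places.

T̂ = ρX + (1 − ρ)μ  ⇒  T̂ − μ = ρ(X − μ)
ρ = (T̂ − μ)/(X − μ) = (27.8762 − 41.0) / (27.2 − 41.0) = -13.1238 / -13.8 = 0.95100

0.951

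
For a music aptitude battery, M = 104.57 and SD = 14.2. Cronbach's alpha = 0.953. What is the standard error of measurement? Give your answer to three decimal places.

SEM = SD · √(1 − ρ) = 14.2 × √0.047 = 14.2 × 0.2168 = 3.0785

3.078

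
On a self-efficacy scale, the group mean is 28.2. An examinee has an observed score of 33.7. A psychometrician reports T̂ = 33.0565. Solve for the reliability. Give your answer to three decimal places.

T̂ = ρX + (1 − ρ)μ  ⇒  T̂ − μ = ρ(X − μ)
ρ = (T̂ − μ)/(X − μ) = (33.0565 − 28.2) / (33.7 − 28.2) = 4.8565 / 5.5 = 0.88300

0.883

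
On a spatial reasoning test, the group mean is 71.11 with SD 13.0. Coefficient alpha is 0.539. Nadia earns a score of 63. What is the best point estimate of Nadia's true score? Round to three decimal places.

66.739

T̂ = ρX + (1 − ρ)μ
  = 0.539 × 63 + 0.461 × 71.11
  = 33.957 + 32.78171
  = 66.7387
  ≈ 66.739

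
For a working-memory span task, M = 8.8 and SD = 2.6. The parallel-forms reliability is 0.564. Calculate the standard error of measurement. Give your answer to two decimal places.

SEM = SD · √(1 − ρ) = 2.6 × √0.436 = 2.6 × 0.6603 = 1.717

1.72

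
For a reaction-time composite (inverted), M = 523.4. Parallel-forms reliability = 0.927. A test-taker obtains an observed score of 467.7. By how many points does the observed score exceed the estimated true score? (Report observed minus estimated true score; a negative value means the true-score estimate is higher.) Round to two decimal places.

T̂ = 0.927(467.7) + 0.073(523.4) = 433.5579 + 38.2082 = 471.7661 → 471.766
X − T̂ = 467.7 − 471.766 = -4.066 → -4.07

-4.07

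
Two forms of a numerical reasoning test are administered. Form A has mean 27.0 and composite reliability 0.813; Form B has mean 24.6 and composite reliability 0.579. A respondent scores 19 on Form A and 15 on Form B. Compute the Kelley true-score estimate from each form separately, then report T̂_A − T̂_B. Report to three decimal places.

T̂_A = 0.813(19) + 0.187(27.0) = 20.49600
T̂_B = 0.579(15) + 0.421(24.6) = 19.04160
T̂_A − T̂_B = 1.45440

1.454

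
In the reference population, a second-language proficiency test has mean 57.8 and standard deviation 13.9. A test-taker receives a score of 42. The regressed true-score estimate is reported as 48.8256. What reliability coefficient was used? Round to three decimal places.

0.568

T̂ = ρX + (1 − ρ)μ  ⇒  T̂ − μ = ρ(X − μ)
ρ = (T̂ − μ)/(X − μ) = (48.8256 − 57.8) / (42 − 57.8) = -8.9744 / -15.8 = 0.56800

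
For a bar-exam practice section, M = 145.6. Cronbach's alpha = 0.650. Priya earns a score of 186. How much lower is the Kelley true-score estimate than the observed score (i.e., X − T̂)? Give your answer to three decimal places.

14.140

Kelley's formula gives T̂ = 0.650·186 + 0.350·145.6 = 120.900 + 50.9600 = 171.86000.
X − T̂ = 186 − 171.8600 = 14.1400 → 14.140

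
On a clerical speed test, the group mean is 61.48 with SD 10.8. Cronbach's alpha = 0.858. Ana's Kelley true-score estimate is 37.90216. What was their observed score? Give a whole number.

34

T̂ = ρX + (1 − ρ)μ  ⇒  X = (T̂ − (1 − ρ)μ) / ρ
X = (37.90216 − 0.142 × 61.48) / 0.858 = (37.90216 − 8.73016) / 0.858 = 29.17200 / 0.858 = 34.00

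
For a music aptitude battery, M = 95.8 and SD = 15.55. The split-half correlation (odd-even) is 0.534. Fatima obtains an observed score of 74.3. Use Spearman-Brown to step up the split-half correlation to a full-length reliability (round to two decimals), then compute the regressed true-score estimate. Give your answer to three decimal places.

Spearman-Brown: ρ = 2r/(1 + r) = 2(0.534)/(1 + 0.534) = 1.0680/1.534 = 0.6962 → 0.70
T̂ = 0.70(74.3) + 0.30(95.8) = 52.010 + 28.740 = 80.7500 → 80.750

80.750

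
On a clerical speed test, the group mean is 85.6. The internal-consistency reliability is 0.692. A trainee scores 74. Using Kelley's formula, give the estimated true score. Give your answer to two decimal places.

T̂ = ρX + (1 − ρ)μ
  = 0.692 × 74 + 0.308 × 85.6
  = 51.208 + 26.3648
  = 77.573
  ≈ 77.57

77.57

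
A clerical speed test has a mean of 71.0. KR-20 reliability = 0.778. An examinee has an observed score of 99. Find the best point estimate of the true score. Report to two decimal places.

T̂ = ρX + (1 − ρ)μ
  = 0.778 × 99 + 0.222 × 71.0
  = 77.022 + 15.7620
  = 92.784
  ≈ 92.78

92.78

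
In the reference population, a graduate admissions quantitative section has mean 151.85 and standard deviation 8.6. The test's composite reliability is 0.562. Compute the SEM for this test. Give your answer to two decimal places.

5.69

SEM = SD · √(1 − ρ) = 8.6 × √0.438 = 8.6 × 0.6618 = 5.692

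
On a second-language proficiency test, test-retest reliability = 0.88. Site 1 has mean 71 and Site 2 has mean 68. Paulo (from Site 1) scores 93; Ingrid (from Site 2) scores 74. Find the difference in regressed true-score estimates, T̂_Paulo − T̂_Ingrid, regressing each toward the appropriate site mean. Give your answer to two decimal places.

17.08

T̂_Paulo = 0.88(93) + 0.12(71) = 90.3600
T̂_Ingrid = 0.88(74) + 0.12(68) = 73.2800
Difference = 90.3600 − 73.2800 = 17.0800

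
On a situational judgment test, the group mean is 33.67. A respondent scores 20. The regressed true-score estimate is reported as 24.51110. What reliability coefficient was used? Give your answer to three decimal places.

0.670

T̂ = ρX + (1 − ρ)μ  ⇒  T̂ − μ = ρ(X − μ)
ρ = (T̂ − μ)/(X − μ) = (24.51110 − 33.67) / (20 − 33.67) = -9.15890 / -13.67 = 0.67000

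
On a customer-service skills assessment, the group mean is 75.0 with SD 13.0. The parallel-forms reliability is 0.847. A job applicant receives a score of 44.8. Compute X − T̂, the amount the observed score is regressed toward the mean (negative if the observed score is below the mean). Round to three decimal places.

-4.621

Weight the observed score by reliability and the mean by (1 − reliability): T̂ = 0.847·44.8 + 0.153·75.0 = 37.9456 + 11.4750 = 49.42060.
X − T̂ = 44.8 − 49.4206 = -4.6206 → -4.621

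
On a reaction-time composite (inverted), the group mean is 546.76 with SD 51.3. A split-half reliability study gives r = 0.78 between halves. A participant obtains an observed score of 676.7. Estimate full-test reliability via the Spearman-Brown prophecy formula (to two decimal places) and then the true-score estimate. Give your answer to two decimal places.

Spearman-Brown: ρ = 2r/(1 + r) = 2(0.78)/(1 + 0.78) = 1.560/1.78 = 0.8764 → 0.88
T̂ = 0.88(676.7) + 0.12(546.76) = 595.496 + 65.6112 = 661.107 → 661.11

661.11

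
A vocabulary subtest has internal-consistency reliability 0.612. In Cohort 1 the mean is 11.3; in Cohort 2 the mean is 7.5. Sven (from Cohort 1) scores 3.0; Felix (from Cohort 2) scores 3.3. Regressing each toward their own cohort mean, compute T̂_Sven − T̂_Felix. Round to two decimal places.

1.29

T̂_Sven = 0.612(3.0) + 0.388(11.3) = 6.2204
T̂_Felix = 0.612(3.3) + 0.388(7.5) = 4.9296
Difference = 6.2204 − 4.9296 = 1.2908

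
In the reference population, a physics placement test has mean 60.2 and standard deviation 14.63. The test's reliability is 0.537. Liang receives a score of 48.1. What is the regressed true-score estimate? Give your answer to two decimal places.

53.70

Weight the observed score by reliability and the mean by (1 − reliability): T̂ = 0.537·48.1 + 0.463·60.2 = 25.8297 + 27.8726 = 53.702.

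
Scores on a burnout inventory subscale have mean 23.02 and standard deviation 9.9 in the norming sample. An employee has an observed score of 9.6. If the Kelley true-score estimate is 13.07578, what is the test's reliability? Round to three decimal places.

T̂ = ρX + (1 − ρ)μ  ⇒  T̂ − μ = ρ(X − μ)
ρ = (T̂ − μ)/(X − μ) = (13.07578 − 23.02) / (9.6 − 23.02) = -9.94422 / -13.42 = 0.74100

0.741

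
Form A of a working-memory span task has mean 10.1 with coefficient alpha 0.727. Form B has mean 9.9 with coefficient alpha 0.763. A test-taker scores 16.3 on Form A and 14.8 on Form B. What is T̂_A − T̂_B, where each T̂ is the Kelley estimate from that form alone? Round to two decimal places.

0.97

T̂_A = 0.727(16.3) + 0.273(10.1) = 14.6074
T̂_B = 0.763(14.8) + 0.237(9.9) = 13.6387
T̂_A − T̂_B = 0.9687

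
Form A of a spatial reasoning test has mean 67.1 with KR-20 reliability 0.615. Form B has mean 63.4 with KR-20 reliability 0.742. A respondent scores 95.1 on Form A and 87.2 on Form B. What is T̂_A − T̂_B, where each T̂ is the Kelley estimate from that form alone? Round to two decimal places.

3.26

T̂_A = 0.615(95.1) + 0.385(67.1) = 84.3200
T̂_B = 0.742(87.2) + 0.258(63.4) = 81.0596
T̂_A − T̂_B = 3.2604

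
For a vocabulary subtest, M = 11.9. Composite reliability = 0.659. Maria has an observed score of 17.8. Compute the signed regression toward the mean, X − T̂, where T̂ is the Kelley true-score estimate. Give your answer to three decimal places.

T̂ = ρX + (1 − ρ)μ
  = 0.659 × 17.8 + 0.341 × 11.9
  = 11.7302 + 4.0579
  = 15.78810
  ≈ 15.7881
X − T̂ = 17.8 − 15.7881 = 2.0119 → 2.012

2.012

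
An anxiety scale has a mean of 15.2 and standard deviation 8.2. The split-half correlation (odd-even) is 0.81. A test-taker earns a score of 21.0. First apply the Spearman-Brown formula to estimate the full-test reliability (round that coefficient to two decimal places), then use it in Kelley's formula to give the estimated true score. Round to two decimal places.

Spearman-Brown: ρ = 2r/(1 + r) = 2(0.81)/(1 + 0.81) = 1.620/1.81 = 0.8950 → 0.90
Kelley's formula gives T̂ = 0.90·21.0 + 0.10·15.2 = 18.900 + 1.520 = 20.420.

20.42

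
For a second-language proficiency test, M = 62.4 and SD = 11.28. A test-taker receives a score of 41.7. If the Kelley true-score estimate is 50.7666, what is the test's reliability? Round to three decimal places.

0.562

T̂ = ρX + (1 − ρ)μ  ⇒  T̂ − μ = ρ(X − μ)
ρ = (T̂ − μ)/(X − μ) = (50.7666 − 62.4) / (41.7 − 62.4) = -11.6334 / -20.7 = 0.56200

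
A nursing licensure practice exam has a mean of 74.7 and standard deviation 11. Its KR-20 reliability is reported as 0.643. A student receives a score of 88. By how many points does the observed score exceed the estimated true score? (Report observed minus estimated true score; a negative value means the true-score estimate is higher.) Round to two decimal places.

4.75

T̂ = ρX + (1 − ρ)μ
  = 0.643 × 88 + 0.357 × 74.7
  = 56.584 + 26.6679
  = 83.2519
  ≈ 83.252
X − T̂ = 88 − 83.252 = 4.748 → 4.75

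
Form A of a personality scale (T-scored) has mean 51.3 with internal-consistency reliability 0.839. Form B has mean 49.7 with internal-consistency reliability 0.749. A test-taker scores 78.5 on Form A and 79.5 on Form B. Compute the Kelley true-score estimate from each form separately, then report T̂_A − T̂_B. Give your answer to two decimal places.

T̂_A = 0.839(78.5) + 0.161(51.3) = 74.1208
T̂_B = 0.749(79.5) + 0.251(49.7) = 72.0202
T̂_A − T̂_B = 2.1006

2.10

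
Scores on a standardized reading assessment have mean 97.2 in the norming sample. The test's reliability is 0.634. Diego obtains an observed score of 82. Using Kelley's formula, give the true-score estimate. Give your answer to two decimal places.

Regress the observed score toward the mean by the unreliability: T̂ = 0.634·82 + 0.366·97.2 = 51.988 + 35.5752 = 87.563.

87.56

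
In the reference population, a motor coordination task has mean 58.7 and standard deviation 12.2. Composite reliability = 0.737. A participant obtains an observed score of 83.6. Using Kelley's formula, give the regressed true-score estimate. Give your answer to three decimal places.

77.051

T̂ = ρX + (1 − ρ)μ
  = 0.737 × 83.6 + 0.263 × 58.7
  = 61.6132 + 15.4381
  = 77.0513
  ≈ 77.051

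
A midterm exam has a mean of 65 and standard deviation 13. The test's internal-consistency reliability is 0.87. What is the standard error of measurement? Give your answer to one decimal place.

SEM = SD · √(1 − ρ) = 13 × √0.13 = 13 × 0.3606 = 4.687

4.7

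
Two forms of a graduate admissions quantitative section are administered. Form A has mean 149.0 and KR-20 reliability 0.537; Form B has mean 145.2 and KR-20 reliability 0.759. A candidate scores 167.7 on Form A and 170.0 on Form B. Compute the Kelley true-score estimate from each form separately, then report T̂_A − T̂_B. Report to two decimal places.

-4.98

T̂_A = 0.537(167.7) + 0.463(149.0) = 159.0419
T̂_B = 0.759(170.0) + 0.241(145.2) = 164.0232
T̂_A − T̂_B = -4.9813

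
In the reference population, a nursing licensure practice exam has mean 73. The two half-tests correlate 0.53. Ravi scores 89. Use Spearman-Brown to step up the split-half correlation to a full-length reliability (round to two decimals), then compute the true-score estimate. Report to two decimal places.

Spearman-Brown: ρ = 2r/(1 + r) = 2(0.53)/(1 + 0.53) = 1.060/1.53 = 0.6928 → 0.69
T̂ = 0.69(89) + 0.31(73) = 61.41 + 22.63 = 84.040 → 84.04

84.04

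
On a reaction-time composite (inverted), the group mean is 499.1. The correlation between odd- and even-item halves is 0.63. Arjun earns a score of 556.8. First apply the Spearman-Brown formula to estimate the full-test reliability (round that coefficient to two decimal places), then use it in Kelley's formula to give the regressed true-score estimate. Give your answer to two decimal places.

543.53

Spearman-Brown: ρ = 2r/(1 + r) = 2(0.63)/(1 + 0.63) = 1.260/1.63 = 0.7730 → 0.77
Kelley's formula gives T̂ = 0.77·556.8 + 0.23·499.1 = 428.736 + 114.793 = 543.529.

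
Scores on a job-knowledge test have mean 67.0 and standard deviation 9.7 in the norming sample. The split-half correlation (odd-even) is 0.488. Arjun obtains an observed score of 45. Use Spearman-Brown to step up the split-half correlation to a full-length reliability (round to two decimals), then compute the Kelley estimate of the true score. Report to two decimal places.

Spearman-Brown: ρ = 2r/(1 + r) = 2(0.488)/(1 + 0.488) = 0.9760/1.488 = 0.6559 → 0.66
T̂ = 0.66(45) + 0.34(67.0) = 29.70 + 22.780 = 52.480 → 52.48

52.48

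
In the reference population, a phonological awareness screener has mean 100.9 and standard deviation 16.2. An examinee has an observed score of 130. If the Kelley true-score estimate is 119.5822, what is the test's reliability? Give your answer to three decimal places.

T̂ = ρX + (1 − ρ)μ  ⇒  T̂ − μ = ρ(X − μ)
ρ = (T̂ − μ)/(X − μ) = (119.5822 − 100.9) / (130 − 100.9) = 18.6822 / 29.1 = 0.64200

0.642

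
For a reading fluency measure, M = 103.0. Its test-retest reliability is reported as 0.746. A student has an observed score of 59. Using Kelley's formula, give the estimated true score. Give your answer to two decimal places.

T̂ = 0.746(59) + 0.254(103.0) = 44.014 + 26.1620 = 70.176 → 70.18

70.18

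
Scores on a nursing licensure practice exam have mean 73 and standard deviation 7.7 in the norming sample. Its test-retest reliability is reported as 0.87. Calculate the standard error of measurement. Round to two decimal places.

SEM = SD · √(1 − ρ) = 7.7 × √0.13 = 7.7 × 0.3606 = 2.776

2.78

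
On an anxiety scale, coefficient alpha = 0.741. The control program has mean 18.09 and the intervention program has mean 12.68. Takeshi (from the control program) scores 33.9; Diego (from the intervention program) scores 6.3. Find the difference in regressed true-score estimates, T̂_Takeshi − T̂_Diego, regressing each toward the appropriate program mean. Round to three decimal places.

21.853

T̂_Takeshi = 0.741(33.9) + 0.259(18.09) = 29.80521
T̂_Diego = 0.741(6.3) + 0.259(12.68) = 7.95242
Difference = 29.80521 − 7.95242 = 21.85279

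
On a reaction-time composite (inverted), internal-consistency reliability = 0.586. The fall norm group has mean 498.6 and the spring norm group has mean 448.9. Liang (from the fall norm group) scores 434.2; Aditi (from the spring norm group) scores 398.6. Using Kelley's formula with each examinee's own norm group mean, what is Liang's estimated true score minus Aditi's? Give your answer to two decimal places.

41.44

T̂_Liang = 0.586(434.2) + 0.414(498.6) = 460.8616
T̂_Aditi = 0.586(398.6) + 0.414(448.9) = 419.4242
Difference = 460.8616 − 419.4242 = 41.4374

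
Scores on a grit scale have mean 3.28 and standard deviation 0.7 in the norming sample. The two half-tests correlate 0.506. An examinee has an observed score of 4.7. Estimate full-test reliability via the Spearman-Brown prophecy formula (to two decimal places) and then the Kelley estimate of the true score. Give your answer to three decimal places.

4.231

Spearman-Brown: ρ = 2r/(1 + r) = 2(0.506)/(1 + 0.506) = 1.0120/1.506 = 0.6720 → 0.67
T̂ = 0.67(4.7) + 0.33(3.28) = 3.149 + 1.0824 = 4.2314 → 4.231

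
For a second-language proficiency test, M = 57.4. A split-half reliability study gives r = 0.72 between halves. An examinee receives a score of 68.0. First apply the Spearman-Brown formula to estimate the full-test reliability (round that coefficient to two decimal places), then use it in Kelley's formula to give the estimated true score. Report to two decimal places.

66.30

Spearman-Brown: ρ = 2r/(1 + r) = 2(0.72)/(1 + 0.72) = 1.440/1.72 = 0.8372 → 0.84
T̂ = 0.84(68.0) + 0.16(57.4) = 57.120 + 9.184 = 66.304 → 66.30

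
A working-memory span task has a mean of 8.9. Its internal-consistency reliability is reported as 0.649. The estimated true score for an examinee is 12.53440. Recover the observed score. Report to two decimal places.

T̂ = ρX + (1 − ρ)μ  ⇒  X = (T̂ − (1 − ρ)μ) / ρ
X = (12.53440 − 0.351 × 8.9) / 0.649 = (12.53440 − 3.1239) / 0.649 = 9.41050 / 0.649 = 14.5000

14.50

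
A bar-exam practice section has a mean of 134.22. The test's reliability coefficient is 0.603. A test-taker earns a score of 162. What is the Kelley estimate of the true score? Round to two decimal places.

150.97

Weight the observed score by reliability and the mean by (1 − reliability): T̂ = 0.603·162 + 0.397·134.22 = 97.686 + 53.28534 = 150.971.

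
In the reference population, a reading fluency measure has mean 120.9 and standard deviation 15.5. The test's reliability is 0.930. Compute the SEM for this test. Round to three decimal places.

SEM = SD · √(1 − ρ) = 15.5 × √0.070 = 15.5 × 0.2646 = 4.1009

4.101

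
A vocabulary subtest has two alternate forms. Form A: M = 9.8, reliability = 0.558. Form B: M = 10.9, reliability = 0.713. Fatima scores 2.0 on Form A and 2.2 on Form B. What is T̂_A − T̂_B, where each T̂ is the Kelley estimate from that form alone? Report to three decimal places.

0.751

T̂_A = 0.558(2.0) + 0.442(9.8) = 5.44760
T̂_B = 0.713(2.2) + 0.287(10.9) = 4.69690
T̂_A − T̂_B = 0.75070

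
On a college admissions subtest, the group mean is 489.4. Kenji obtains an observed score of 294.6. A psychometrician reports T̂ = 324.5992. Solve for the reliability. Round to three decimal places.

0.846

T̂ = ρX + (1 − ρ)μ  ⇒  T̂ − μ = ρ(X − μ)
ρ = (T̂ − μ)/(X − μ) = (324.5992 − 489.4) / (294.6 − 489.4) = -164.8008 / -194.8 = 0.84600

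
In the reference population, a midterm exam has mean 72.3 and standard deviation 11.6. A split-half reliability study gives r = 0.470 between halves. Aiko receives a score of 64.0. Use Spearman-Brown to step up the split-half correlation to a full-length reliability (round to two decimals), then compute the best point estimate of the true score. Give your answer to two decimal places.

66.99

Spearman-Brown: ρ = 2r/(1 + r) = 2(0.470)/(1 + 0.470) = 0.9400/1.470 = 0.6395 → 0.64
T̂ = ρX + (1 − ρ)μ
  = 0.64 × 64.0 + 0.36 × 72.3
  = 40.960 + 26.028
  = 66.988
  ≈ 66.99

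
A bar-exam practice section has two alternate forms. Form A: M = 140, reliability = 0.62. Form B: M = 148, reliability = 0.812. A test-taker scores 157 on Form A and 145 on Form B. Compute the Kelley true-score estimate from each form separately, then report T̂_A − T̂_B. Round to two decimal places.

4.98

T̂_A = 0.62(157) + 0.38(140) = 150.5400
T̂_B = 0.812(145) + 0.188(148) = 145.5640
T̂_A − T̂_B = 4.9760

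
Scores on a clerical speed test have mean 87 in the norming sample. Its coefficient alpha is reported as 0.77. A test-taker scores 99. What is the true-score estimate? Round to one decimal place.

96.2

T̂ = 0.77(99) + 0.23(87) = 76.23 + 20.01 = 96.24 → 96.2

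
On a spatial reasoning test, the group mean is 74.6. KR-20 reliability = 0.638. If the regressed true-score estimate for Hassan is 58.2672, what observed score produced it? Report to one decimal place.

49.0

T̂ = ρX + (1 − ρ)μ  ⇒  X = (T̂ − (1 − ρ)μ) / ρ
X = (58.2672 − 0.362 × 74.6) / 0.638 = (58.2672 − 27.0052) / 0.638 = 31.2620 / 0.638 = 49.000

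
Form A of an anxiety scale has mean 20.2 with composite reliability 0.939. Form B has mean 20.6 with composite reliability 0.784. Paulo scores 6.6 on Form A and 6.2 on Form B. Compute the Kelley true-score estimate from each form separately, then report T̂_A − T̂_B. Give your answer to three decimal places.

-1.881

T̂_A = 0.939(6.6) + 0.061(20.2) = 7.42960
T̂_B = 0.784(6.2) + 0.216(20.6) = 9.31040
T̂_A − T̂_B = -1.88080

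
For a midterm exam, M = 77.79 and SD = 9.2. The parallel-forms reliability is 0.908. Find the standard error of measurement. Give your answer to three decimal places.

SEM = SD · √(1 − ρ) = 9.2 × √0.092 = 9.2 × 0.3033 = 2.7905

2.790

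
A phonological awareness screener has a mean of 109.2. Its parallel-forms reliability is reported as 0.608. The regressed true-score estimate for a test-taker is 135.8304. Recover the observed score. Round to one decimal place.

153.0

T̂ = ρX + (1 − ρ)μ  ⇒  X = (T̂ − (1 − ρ)μ) / ρ
X = (135.8304 − 0.392 × 109.2) / 0.608 = (135.8304 − 42.8064) / 0.608 = 93.0240 / 0.608 = 153.000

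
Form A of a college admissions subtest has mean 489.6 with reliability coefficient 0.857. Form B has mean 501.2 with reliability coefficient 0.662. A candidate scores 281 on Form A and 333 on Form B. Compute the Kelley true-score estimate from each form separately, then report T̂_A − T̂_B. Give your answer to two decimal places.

-79.02

T̂_A = 0.857(281) + 0.143(489.6) = 310.8298
T̂_B = 0.662(333) + 0.338(501.2) = 389.8516
T̂_A − T̂_B = -79.0218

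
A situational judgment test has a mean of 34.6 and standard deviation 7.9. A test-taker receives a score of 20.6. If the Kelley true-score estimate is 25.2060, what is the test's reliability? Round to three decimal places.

0.671

T̂ = ρX + (1 − ρ)μ  ⇒  T̂ − μ = ρ(X − μ)
ρ = (T̂ − μ)/(X − μ) = (25.2060 − 34.6) / (20.6 − 34.6) = -9.3940 / -14.0 = 0.67100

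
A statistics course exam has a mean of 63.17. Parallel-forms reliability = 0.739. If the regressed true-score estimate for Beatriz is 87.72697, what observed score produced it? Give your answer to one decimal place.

T̂ = ρX + (1 − ρ)μ  ⇒  X = (T̂ − (1 − ρ)μ) / ρ
X = (87.72697 − 0.261 × 63.17) / 0.739 = (87.72697 − 16.48737) / 0.739 = 71.23960 / 0.739 = 96.400

96.4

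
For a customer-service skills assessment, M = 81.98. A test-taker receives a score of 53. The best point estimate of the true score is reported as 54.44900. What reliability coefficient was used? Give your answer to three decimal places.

0.950

T̂ = ρX + (1 − ρ)μ  ⇒  T̂ − μ = ρ(X − μ)
ρ = (T̂ − μ)/(X − μ) = (54.44900 − 81.98) / (53 − 81.98) = -27.53100 / -28.98 = 0.95000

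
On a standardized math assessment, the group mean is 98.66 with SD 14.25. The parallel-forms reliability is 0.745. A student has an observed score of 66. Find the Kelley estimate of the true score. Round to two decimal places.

T̂ = 0.745(66) + 0.255(98.66) = 49.170 + 25.15830 = 74.328 → 74.33

74.33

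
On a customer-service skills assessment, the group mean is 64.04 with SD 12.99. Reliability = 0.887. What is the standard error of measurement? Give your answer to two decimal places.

4.37

SEM = SD · √(1 − ρ) = 12.99 × √0.113 = 12.99 × 0.3362 = 4.367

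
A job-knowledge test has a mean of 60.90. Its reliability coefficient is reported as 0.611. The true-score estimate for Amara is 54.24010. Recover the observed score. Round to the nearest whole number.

50

T̂ = ρX + (1 − ρ)μ  ⇒  X = (T̂ − (1 − ρ)μ) / ρ
X = (54.24010 − 0.389 × 60.90) / 0.611 = (54.24010 − 23.69010) / 0.611 = 30.55000 / 0.611 = 50.00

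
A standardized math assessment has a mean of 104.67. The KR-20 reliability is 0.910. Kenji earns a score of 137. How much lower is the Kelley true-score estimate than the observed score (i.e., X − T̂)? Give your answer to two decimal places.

2.91

Regress the observed score toward the mean by the unreliability: T̂ = 0.910·137 + 0.090·104.67 = 124.670 + 9.42030 = 134.0903.
X − T̂ = 137 − 134.090 = 2.910 → 2.91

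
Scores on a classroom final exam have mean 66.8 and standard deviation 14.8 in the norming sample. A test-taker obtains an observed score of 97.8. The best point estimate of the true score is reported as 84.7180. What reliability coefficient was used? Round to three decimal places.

0.578

T̂ = ρX + (1 − ρ)μ  ⇒  T̂ − μ = ρ(X − μ)
ρ = (T̂ − μ)/(X − μ) = (84.7180 − 66.8) / (97.8 − 66.8) = 17.9180 / 31.0 = 0.57800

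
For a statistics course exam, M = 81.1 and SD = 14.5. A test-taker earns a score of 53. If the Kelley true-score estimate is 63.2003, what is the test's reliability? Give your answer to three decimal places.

T̂ = ρX + (1 − ρ)μ  ⇒  T̂ − μ = ρ(X − μ)
ρ = (T̂ − μ)/(X − μ) = (63.2003 − 81.1) / (53 − 81.1) = -17.8997 / -28.1 = 0.63700

0.637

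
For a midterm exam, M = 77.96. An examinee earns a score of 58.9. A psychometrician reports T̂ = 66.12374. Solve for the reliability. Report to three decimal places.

T̂ = ρX + (1 − ρ)μ  ⇒  T̂ − μ = ρ(X − μ)
ρ = (T̂ − μ)/(X − μ) = (66.12374 − 77.96) / (58.9 − 77.96) = -11.83626 / -19.06 = 0.62100

0.621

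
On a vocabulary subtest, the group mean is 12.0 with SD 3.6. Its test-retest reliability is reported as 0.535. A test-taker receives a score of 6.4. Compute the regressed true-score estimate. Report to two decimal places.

Weight the observed score by reliability and the mean by (1 − reliability): T̂ = 0.535·6.4 + 0.465·12.0 = 3.4240 + 5.5800 = 9.004.

9.00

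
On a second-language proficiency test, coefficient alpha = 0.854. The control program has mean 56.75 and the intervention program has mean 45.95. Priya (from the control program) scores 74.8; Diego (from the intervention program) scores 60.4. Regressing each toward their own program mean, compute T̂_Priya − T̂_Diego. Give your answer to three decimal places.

T̂_Priya = 0.854(74.8) + 0.146(56.75) = 72.16470
T̂_Diego = 0.854(60.4) + 0.146(45.95) = 58.29030
Difference = 72.16470 − 58.29030 = 13.87440

13.874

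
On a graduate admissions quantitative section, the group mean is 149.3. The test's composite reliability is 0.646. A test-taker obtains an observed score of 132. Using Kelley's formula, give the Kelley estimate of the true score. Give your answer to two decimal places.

138.12

T̂ = ρX + (1 − ρ)μ
  = 0.646 × 132 + 0.354 × 149.3
  = 85.272 + 52.8522
  = 138.124
  ≈ 138.12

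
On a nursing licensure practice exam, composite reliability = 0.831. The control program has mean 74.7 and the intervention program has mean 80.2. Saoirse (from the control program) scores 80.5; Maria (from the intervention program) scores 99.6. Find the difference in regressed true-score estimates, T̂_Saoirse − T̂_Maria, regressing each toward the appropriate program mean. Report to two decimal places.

T̂_Saoirse = 0.831(80.5) + 0.169(74.7) = 79.5198
T̂_Maria = 0.831(99.6) + 0.169(80.2) = 96.3214
Difference = 79.5198 − 96.3214 = -16.8016

-16.80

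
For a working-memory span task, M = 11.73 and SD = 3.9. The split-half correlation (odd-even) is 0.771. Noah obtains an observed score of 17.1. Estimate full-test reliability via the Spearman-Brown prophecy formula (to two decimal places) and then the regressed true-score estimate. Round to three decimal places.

16.402

Spearman-Brown: ρ = 2r/(1 + r) = 2(0.771)/(1 + 0.771) = 1.5420/1.771 = 0.8707 → 0.87
T̂ = ρX + (1 − ρ)μ
  = 0.87 × 17.1 + 0.13 × 11.73
  = 14.877 + 1.5249
  = 16.4019
  ≈ 16.402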